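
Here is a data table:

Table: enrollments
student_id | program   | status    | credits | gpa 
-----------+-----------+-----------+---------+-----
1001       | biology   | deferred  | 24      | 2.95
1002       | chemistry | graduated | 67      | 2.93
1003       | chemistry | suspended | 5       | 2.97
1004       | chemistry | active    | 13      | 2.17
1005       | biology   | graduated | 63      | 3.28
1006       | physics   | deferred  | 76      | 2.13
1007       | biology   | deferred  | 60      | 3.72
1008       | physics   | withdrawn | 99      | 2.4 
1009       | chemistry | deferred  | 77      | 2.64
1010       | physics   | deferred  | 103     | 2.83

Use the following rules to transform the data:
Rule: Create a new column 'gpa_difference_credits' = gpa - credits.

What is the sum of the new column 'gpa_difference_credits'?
-558.98

Step 1: For each record, compute gpa - credits
Example calculations:
  2.95 - 24 = -21.05
  2.93 - 67 = -64.07
  2.97 - 5 = -2.03
  ...
Step 2: Sum all derived values
Step 3: Total = -558.98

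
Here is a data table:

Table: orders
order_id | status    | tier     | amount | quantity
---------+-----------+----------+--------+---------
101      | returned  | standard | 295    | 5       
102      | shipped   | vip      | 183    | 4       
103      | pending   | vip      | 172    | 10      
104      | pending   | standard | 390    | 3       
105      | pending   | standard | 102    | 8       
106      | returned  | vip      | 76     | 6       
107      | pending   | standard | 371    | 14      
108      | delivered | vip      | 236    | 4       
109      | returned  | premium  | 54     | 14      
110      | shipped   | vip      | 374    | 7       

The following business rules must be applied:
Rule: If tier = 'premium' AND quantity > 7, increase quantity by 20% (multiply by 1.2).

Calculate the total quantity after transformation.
77.8

Step 1: Find records where tier = 'premium' AND quantity > 7
Step 2: 1 records match, summing to 14
Step 3: After multiplier: 14 × 1.2 = 16.8
Step 4: Unaffected records sum: 61
Step 5: Final sum = 16.8 + 61 = 77.8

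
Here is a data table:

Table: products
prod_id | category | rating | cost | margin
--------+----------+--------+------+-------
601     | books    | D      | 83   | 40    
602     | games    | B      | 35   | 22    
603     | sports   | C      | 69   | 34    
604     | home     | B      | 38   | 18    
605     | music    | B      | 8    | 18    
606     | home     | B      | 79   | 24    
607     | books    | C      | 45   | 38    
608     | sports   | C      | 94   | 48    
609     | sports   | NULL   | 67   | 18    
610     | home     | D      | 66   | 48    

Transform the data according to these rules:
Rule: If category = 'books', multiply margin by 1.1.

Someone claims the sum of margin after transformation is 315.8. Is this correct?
Yes, the result is correct.

Step 1: Calculate the correct sum after transformation
Step 2: Apply multiplier 1.1 to records where category = 'books'
Step 3: Correct result = 315.8
Step 4: Claimed result = 315.8
Step 5: 315.8 = 315.8 ✓
Conclusion: The claimed result is correct.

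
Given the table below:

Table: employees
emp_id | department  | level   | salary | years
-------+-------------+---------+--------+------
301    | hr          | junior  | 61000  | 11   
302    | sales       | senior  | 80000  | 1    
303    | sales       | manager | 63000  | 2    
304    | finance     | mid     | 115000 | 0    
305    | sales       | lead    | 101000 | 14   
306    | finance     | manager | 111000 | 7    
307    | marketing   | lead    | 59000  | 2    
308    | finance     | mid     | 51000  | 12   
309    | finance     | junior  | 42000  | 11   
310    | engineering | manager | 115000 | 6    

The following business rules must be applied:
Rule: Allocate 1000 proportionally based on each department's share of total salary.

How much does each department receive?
engineering: 144.11, finance: 399.75, hr: 76.44, marketing: 73.93, sales: 305.76

Step 1: Calculate total salary = 798000
Step 2: Calculate each department's proportion:
  engineering: 115000/798000 = 14.41% → 144.11
  finance: 319000/798000 = 39.97% → 399.75
  hr: 61000/798000 = 7.64% → 76.44
  marketing: 59000/798000 = 7.39% → 73.93
  sales: 244000/798000 = 30.58% → 305.76
Step 3: Verify: sum of allocations ≈ 1000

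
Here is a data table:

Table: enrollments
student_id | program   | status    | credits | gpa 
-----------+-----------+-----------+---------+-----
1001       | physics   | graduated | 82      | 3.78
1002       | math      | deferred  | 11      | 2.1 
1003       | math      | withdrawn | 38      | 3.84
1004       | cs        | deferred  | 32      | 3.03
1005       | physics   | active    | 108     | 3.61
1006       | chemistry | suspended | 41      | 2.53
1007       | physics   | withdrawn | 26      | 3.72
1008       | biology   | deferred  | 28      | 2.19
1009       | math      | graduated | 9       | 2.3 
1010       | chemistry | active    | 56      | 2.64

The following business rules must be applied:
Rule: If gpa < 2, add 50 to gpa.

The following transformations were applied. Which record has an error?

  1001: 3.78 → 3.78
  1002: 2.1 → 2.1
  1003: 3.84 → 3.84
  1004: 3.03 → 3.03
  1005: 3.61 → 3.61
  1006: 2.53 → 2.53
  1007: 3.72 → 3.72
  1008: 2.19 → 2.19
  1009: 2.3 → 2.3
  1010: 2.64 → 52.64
Record 1010 has an error. The correct transformed value should be 2.64, not 52.64.

Step 1: Check each record against the rule
Step 2: Record 1010 has gpa = 2.64
Step 3: Since 2.64 >= 2, the bonus should not have been applied
Step 4: Correct value = 2.64, but claimed value = 52.64
Conclusion: Record 1010 has the error.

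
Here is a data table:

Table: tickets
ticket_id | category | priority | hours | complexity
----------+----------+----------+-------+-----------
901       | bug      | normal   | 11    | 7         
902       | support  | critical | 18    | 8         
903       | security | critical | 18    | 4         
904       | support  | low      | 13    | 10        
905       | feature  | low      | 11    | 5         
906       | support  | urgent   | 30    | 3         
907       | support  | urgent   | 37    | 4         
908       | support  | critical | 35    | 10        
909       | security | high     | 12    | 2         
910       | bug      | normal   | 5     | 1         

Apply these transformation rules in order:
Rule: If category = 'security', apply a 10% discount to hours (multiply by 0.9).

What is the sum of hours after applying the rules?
187.0

Step 1: Records with category = 'security' have total hours = 30
Step 2: Apply multiplier: 30 × 0.9 = 27.0
Step 3: Other records total: 160
Step 4: Final sum = 27.0 + 160 = 187.0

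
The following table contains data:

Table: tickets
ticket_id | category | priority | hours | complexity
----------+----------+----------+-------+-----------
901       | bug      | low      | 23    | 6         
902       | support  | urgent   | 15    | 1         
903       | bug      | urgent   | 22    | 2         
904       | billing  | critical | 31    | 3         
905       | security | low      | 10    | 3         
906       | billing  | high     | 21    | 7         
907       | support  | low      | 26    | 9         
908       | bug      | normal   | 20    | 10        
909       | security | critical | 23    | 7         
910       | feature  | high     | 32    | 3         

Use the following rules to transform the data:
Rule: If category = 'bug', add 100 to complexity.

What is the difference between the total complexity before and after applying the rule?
300

Step 1: Original sum of complexity = 51
Step 2: 3 records have category = 'bug'
Step 3: Each affected record changes by 100
Step 4: Total change = 3 × 100 = 300
Step 5: New sum = 51 + 300 = 351
Step 6: Difference = |351 - 51| = 300
        (Sum increased by 300)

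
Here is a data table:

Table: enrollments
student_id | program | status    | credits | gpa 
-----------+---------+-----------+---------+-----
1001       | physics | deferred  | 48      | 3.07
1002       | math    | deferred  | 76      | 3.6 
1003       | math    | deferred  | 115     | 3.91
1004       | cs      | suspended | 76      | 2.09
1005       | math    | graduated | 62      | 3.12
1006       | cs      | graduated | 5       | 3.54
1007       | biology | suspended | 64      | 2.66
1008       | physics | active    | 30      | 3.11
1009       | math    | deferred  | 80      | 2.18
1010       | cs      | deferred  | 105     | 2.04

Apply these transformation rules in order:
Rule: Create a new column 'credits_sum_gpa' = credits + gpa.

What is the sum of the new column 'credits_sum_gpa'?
690.32

Step 1: For each record, compute credits + gpa
Example calculations:
  48 + 3.07 = 51.07
  76 + 3.6 = 79.6
  115 + 3.91 = 118.91
  ...
Step 2: Sum all derived values
Step 3: Total = 690.32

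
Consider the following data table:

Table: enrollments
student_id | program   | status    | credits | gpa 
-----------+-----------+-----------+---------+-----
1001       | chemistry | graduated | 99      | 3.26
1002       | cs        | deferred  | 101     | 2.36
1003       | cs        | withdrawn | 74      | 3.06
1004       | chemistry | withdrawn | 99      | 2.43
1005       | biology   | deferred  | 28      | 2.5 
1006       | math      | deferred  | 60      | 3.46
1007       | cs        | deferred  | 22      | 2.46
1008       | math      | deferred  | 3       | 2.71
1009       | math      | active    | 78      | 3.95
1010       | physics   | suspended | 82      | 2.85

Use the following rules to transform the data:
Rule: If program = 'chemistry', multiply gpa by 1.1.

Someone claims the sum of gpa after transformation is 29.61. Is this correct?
Yes, the result is correct.

Step 1: Calculate the correct sum after transformation
Step 2: Apply multiplier 1.1 to records where program = 'chemistry'
Step 3: Correct result = 29.61
Step 4: Claimed result = 29.61
Step 5: 29.61 = 29.61 ✓
Conclusion: The claimed result is correct.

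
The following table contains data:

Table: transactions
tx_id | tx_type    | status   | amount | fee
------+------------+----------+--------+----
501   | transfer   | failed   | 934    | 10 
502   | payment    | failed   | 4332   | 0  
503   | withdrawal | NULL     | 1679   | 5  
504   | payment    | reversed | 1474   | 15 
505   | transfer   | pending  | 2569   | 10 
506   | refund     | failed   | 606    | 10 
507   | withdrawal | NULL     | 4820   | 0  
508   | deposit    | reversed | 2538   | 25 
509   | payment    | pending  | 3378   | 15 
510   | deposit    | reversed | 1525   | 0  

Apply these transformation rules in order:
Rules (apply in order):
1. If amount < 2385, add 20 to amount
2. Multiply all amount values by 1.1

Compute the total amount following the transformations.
26350.5

Step 1: Apply Rule 1 - Add 20 to records with amount < 2385
  - 5 records affected: 6218 + (5 × 20) = 6318
  - Unaffected records: 17637
  - Sum after Rule 1: 23955
Step 2: Apply Rule 2 - Multiply all by 1.1
  - 23955 × 1.1 = 26350.5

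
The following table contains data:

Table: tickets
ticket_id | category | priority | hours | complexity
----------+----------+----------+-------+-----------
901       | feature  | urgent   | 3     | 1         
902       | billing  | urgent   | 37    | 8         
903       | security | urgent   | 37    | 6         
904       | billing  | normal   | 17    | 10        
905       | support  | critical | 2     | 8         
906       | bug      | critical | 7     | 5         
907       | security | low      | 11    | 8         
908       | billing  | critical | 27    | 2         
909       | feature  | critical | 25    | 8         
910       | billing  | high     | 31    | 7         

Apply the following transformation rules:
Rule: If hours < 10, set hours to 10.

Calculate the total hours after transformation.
215

Step 1: 3 records have hours < 10
Step 2: These records originally summed to 12
Step 3: After setting to minimum: 3 × 10 = 30
Step 4: Unaffected records sum: 185
Step 5: Final sum = 30 + 185 = 215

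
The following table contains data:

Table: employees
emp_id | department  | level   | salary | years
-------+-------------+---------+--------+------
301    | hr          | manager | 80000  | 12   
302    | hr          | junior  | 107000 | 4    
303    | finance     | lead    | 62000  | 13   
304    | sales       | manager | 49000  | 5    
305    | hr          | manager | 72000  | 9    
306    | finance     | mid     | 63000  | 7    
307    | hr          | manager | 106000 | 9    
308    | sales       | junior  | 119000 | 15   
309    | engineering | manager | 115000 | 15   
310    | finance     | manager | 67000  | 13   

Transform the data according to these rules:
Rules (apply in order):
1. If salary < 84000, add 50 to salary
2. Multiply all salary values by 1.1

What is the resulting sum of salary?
924330.0

Step 1: Apply Rule 1 - Add 50 to records with salary < 84000
  - 6 records affected: 393000 + (6 × 50) = 393300
  - Unaffected records: 447000
  - Sum after Rule 1: 840300
Step 2: Apply Rule 2 - Multiply all by 1.1
  - 840300 × 1.1 = 924330.0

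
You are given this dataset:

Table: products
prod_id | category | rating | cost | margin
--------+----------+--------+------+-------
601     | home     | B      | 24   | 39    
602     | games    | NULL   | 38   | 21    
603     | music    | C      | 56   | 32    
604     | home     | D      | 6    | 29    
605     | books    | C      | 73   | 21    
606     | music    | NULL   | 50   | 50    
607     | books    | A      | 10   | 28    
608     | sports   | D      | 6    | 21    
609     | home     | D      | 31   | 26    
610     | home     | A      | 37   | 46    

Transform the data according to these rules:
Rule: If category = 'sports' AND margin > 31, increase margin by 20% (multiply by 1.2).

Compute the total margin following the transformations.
313

Step 1: Find records where category = 'sports' AND margin > 31
Step 2: 0 records match, summing to 0
Step 3: After multiplier: 0 × 1.2 = 0.0
Step 4: Unaffected records sum: 313
Step 5: Final sum = 0.0 + 313 = 313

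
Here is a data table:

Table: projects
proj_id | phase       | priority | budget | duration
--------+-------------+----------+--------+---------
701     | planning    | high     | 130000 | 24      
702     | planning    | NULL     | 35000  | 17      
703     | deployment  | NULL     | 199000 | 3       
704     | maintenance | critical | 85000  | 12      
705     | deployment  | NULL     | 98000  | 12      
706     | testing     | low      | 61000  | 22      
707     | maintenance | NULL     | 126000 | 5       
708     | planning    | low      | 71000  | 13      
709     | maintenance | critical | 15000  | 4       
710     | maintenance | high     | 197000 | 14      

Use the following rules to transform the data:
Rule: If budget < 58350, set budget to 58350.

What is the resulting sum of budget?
1083700

Step 1: 2 records have budget < 58350
Step 2: These records originally summed to 50000
Step 3: After setting to minimum: 2 × 58350 = 116700
Step 4: Unaffected records sum: 967000
Step 5: Final sum = 116700 + 967000 = 1083700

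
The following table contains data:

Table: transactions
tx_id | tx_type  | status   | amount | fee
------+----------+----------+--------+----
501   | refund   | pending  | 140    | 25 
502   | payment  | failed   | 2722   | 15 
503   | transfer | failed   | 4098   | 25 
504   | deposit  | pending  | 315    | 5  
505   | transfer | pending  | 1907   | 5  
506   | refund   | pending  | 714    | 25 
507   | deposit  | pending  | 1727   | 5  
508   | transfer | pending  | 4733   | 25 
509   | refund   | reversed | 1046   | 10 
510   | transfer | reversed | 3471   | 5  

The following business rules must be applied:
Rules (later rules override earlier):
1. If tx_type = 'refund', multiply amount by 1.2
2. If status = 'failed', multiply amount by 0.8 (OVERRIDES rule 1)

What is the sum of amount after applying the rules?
19889.0

Step 1: Rule 2 takes priority for records with status = 'failed'
  - 2 records: 6820 × 0.8 = 5456.0
Step 2: Rule 1 applies to remaining records with tx_type = 'refund'
  - 3 records: 1900 × 1.2 = 2280.0
Step 3: Other records unchanged: 12153
Step 4: Final sum = 5456.0 + 2280.0 + 12153 = 19889.0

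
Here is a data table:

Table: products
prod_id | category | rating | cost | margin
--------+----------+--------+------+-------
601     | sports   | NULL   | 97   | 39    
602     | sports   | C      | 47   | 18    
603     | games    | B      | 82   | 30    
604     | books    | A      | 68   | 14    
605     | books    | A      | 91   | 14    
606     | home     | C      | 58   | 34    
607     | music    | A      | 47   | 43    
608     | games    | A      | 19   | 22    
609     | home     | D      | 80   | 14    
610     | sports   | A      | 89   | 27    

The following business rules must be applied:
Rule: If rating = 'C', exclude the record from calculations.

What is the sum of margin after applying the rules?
203

Step 1: Identify records where rating = 'C'
Step 2: The excluded records sum to 52
Step 3: Original total margin = 255
Step 4: Remaining total = 255 - 52 = 203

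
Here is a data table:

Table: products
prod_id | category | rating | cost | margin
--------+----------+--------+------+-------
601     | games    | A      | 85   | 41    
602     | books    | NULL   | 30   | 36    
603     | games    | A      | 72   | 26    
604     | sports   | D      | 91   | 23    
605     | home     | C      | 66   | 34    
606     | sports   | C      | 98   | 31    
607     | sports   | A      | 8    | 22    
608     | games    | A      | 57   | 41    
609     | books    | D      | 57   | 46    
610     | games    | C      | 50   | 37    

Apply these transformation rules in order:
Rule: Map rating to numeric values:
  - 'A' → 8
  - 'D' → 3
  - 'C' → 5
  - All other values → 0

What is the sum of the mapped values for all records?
53

Step 1: Apply mapping to each record
Step 2: Count by status:
  'A': 4 records × 8 = 32
  'D': 2 records × 3 = 6
  'C': 3 records × 5 = 15
Step 3: Sum all mapped values = 53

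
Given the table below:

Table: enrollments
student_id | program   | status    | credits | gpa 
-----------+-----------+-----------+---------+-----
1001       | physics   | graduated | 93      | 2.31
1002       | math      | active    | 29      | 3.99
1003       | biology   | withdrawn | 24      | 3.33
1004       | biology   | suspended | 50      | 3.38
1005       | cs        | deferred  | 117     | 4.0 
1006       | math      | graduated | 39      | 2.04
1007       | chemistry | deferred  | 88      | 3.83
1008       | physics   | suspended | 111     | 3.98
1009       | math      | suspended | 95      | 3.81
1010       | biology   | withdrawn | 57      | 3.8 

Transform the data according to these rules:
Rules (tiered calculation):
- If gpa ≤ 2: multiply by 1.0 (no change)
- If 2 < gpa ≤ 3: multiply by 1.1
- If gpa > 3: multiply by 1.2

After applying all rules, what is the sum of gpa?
40.93

Step 1: Tier 1 (gpa ≤ 2): 0 records, sum = 0 × 1.0 = 0.0
Step 2: Tier 2 (2 < gpa ≤ 3): 2 records, sum = 4.35 × 1.1 = 4.79
Step 3: Tier 3 (gpa > 3): 8 records, sum = 30.12 × 1.2 = 36.14
Step 4: Final sum = 0.0 + 4.79 + 36.14 = 40.93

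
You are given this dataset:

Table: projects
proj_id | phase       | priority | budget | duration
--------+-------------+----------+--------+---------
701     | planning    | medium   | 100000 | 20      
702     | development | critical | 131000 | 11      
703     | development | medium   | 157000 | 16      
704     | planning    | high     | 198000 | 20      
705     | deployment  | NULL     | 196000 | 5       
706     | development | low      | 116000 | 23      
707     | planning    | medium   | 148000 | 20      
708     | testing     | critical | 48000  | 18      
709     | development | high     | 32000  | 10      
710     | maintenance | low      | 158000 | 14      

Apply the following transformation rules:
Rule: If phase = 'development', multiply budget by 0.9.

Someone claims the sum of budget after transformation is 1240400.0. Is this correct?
Yes, the result is correct.

Step 1: Calculate the correct sum after transformation
Step 2: Apply multiplier 0.9 to records where phase = 'development'
Step 3: Correct result = 1240400.0
Step 4: Claimed result = 1240400.0
Step 5: 1240400.0 = 1240400.0 ✓
Conclusion: The claimed result is correct.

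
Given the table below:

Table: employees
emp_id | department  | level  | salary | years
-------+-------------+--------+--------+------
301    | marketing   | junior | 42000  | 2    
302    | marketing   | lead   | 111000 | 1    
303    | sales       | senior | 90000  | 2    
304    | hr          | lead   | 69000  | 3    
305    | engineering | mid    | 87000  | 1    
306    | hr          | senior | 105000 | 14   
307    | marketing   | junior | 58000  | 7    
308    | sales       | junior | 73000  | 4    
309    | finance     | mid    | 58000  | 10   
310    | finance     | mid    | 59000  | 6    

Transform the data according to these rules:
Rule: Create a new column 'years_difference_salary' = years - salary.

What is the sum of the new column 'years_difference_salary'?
-751950

Step 1: For each record, compute years - salary
Example calculations:
  2 - 42000 = -41998
  1 - 111000 = -110999
  2 - 90000 = -89998
  ...
Step 2: Sum all derived values
Step 3: Total = -751950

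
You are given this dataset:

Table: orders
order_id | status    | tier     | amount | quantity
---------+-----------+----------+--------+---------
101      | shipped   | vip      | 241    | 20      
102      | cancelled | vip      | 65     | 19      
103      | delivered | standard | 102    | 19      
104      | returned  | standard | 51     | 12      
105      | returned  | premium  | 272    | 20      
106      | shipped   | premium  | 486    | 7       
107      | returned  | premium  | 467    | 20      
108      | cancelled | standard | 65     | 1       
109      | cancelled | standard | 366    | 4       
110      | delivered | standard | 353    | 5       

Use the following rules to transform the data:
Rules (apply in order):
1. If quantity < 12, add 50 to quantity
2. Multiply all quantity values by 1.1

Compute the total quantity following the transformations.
359.7

Step 1: Apply Rule 1 - Add 50 to records with quantity < 12
  - 4 records affected: 17 + (4 × 50) = 217
  - Unaffected records: 110
  - Sum after Rule 1: 327
Step 2: Apply Rule 2 - Multiply all by 1.1
  - 327 × 1.1 = 359.7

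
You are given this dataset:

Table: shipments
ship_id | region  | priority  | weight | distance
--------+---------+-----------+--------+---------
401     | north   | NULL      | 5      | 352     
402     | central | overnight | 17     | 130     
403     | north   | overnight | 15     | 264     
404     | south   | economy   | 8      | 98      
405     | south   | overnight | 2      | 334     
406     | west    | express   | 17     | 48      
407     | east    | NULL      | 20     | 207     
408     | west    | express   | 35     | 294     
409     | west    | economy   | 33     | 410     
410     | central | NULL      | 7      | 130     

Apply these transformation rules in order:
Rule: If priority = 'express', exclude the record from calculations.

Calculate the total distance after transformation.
1925

Step 1: Identify records where priority = 'express'
Step 2: The excluded records sum to 342
Step 3: Original total distance = 2267
Step 4: Remaining total = 2267 - 342 = 1925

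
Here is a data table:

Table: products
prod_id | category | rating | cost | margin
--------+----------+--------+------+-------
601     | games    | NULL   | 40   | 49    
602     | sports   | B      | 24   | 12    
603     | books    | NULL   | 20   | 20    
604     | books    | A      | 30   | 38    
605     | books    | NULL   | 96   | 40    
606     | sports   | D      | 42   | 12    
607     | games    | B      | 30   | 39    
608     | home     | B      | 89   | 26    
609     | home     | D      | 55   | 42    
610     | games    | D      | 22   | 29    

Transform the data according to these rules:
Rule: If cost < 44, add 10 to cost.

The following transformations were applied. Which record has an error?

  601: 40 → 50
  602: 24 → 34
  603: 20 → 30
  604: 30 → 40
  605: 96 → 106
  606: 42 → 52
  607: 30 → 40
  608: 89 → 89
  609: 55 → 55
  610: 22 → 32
Record 605 has an error. The correct transformed value should be 96, not 106.

Step 1: Check each record against the rule
Step 2: Record 605 has cost = 96
Step 3: Since 96 >= 44, the bonus should not have been applied
Step 4: Correct value = 96, but claimed value = 106
Conclusion: Record 605 has the error.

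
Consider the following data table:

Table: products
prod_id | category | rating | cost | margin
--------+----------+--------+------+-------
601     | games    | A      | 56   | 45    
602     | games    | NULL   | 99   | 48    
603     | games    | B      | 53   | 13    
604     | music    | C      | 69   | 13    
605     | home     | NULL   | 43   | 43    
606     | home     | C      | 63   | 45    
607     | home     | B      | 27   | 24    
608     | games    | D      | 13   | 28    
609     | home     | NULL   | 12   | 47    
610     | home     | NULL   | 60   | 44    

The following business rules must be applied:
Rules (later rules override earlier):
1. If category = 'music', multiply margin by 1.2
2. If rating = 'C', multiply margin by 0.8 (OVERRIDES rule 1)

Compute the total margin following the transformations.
338.4

Step 1: Rule 2 takes priority for records with rating = 'C'
  - 2 records: 58 × 0.8 = 46.4
Step 2: Rule 1 applies to remaining records with category = 'music'
  - 0 records: 0 × 1.2 = 0.0
Step 3: Other records unchanged: 292
Step 4: Final sum = 46.4 + 0.0 + 292 = 338.4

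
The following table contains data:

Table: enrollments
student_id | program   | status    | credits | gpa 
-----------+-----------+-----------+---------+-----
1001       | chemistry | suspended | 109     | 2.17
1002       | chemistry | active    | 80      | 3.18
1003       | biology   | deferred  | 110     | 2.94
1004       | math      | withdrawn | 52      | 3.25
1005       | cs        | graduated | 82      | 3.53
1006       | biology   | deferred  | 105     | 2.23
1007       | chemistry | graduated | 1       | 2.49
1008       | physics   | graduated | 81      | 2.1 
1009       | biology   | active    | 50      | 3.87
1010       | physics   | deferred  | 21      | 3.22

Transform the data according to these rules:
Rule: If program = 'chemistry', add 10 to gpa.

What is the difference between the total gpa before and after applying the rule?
30.0

Step 1: Original sum of gpa = 28.98
Step 2: 3 records have program = 'chemistry'
Step 3: Each affected record changes by 10
Step 4: Total change = 3 × 10 = 30
Step 5: New sum = 28.98 + 30 = 58.98
Step 6: Difference = |58.98 - 28.98| = 30.0
        (Sum increased by 30.0)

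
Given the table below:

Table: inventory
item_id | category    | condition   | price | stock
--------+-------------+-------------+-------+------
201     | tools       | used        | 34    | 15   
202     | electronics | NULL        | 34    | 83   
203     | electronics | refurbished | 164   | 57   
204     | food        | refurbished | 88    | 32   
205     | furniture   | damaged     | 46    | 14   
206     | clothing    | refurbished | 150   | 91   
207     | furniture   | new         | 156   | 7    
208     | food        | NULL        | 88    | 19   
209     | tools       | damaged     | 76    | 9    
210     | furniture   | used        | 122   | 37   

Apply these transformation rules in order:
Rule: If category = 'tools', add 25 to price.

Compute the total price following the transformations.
1008

Step 1: Count records where category = 'tools': 2
Step 2: Total bonus added: 2 × 25 = 50
Step 3: Original sum of price: 958
Step 4: Final sum = 958 + 50 = 1008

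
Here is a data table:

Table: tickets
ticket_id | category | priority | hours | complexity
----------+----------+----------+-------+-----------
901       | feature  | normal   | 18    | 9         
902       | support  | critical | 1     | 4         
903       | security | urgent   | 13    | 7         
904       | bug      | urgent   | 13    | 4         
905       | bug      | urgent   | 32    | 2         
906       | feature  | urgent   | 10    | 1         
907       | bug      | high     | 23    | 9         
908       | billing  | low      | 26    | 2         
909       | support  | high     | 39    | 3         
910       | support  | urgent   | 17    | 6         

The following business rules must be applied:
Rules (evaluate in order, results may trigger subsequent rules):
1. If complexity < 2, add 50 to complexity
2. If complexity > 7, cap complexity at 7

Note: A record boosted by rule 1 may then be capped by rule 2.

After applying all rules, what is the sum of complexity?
49

Step 1: Apply rule 1 to records with complexity < 2
  - 1 records get bonus of 50
  - Of these, 1 records then exceed 7 and get capped
Step 2: Apply rule 2 to records with complexity > 7
  - 2 records (original) are capped
Step 3: Calculate final sum = 49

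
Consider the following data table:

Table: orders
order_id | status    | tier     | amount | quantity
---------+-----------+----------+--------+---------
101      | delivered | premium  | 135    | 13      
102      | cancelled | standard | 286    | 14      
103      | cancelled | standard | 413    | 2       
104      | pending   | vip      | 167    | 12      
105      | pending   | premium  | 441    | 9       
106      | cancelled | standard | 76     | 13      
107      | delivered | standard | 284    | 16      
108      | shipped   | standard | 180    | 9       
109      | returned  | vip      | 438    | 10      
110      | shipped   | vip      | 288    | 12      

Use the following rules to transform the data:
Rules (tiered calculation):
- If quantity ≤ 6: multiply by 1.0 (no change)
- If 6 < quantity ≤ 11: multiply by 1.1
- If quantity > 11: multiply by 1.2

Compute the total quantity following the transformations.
128.8

Step 1: Tier 1 (quantity ≤ 6): 1 records, sum = 2 × 1.0 = 2.0
Step 2: Tier 2 (6 < quantity ≤ 11): 3 records, sum = 28 × 1.1 = 30.8
Step 3: Tier 3 (quantity > 11): 6 records, sum = 80 × 1.2 = 96.0
Step 4: Final sum = 2.0 + 30.8 + 96.0 = 128.8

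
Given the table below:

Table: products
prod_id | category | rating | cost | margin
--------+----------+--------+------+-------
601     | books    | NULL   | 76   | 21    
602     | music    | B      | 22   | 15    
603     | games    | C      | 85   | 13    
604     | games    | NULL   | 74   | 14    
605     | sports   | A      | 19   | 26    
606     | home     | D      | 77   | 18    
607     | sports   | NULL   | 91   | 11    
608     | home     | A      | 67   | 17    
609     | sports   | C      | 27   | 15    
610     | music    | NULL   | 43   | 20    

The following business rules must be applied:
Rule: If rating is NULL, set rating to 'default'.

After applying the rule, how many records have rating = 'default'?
4

Step 1: Count records where rating IS NULL
Step 2: Found 4 records with NULL rating
Step 3: These records will have rating set to 'default'
Step 4: Records already having rating = 'default': 0
Step 5: Answer: 4 + 0 = 4 records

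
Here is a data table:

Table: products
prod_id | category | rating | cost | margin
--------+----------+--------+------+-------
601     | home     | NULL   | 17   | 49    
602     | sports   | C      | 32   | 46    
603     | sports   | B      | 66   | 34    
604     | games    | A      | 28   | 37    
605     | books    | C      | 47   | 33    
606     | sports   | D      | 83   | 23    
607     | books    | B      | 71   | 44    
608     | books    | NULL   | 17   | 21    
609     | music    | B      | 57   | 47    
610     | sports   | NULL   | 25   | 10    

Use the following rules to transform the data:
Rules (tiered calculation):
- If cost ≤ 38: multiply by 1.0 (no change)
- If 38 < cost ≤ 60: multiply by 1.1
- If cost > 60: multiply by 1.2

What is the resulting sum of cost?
497.4

Step 1: Tier 1 (cost ≤ 38): 5 records, sum = 119 × 1.0 = 119.0
Step 2: Tier 2 (38 < cost ≤ 60): 2 records, sum = 104 × 1.1 = 114.4
Step 3: Tier 3 (cost > 60): 3 records, sum = 220 × 1.2 = 264.0
Step 4: Final sum = 119.0 + 114.4 + 264.0 = 497.4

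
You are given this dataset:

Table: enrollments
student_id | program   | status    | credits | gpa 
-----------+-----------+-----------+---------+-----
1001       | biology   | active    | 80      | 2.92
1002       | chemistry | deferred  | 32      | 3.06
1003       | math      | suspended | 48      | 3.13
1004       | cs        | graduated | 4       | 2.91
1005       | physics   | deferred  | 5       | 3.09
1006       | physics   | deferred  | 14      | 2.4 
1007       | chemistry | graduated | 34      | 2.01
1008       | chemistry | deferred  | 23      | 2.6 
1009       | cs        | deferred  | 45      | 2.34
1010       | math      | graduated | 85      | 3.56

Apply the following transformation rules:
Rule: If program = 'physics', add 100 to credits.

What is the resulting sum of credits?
570

Step 1: Count records where program = 'physics': 2
Step 2: Total bonus added: 2 × 100 = 200
Step 3: Original sum of credits: 370
Step 4: Final sum = 370 + 200 = 570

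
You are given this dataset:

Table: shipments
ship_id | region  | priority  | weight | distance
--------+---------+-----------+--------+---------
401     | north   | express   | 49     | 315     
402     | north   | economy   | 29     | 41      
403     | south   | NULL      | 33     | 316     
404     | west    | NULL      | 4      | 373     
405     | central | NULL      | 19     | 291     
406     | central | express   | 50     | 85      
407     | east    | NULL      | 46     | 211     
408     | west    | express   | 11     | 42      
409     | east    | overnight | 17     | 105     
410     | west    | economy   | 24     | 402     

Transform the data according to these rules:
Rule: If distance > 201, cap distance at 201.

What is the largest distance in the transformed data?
201

Step 1: Original maximum distance = 402
Step 2: Apply cap at 201
Step 3: 6 records had distance > 201 and were capped
Step 4: Maximum after transformation = 201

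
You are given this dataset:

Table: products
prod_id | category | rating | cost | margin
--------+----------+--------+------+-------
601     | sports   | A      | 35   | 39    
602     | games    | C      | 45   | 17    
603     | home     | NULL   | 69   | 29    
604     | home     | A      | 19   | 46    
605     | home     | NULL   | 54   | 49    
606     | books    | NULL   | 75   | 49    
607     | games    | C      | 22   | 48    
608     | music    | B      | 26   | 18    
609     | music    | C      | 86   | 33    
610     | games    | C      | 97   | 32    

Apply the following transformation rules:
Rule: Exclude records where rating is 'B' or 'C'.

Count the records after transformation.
5

Step 1: Count records to exclude
  - 1 (B) + 4 (C) = 5 records
Step 2: Total records: 10
Step 3: Remaining = 10 - 5 = 5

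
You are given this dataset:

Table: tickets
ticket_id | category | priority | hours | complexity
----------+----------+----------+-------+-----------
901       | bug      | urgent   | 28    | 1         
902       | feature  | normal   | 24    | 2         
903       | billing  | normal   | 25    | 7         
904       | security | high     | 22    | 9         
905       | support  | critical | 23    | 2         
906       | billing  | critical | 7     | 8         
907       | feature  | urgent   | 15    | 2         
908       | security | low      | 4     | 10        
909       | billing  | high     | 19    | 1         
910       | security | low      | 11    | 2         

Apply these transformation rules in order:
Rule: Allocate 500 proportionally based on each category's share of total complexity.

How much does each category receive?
billing: 181.82, bug: 11.36, feature: 45.45, security: 238.64, support: 22.73

Step 1: Calculate total complexity = 44
Step 2: Calculate each category's proportion:
  billing: 16/44 = 36.36% → 181.82
  bug: 1/44 = 2.27% → 11.36
  feature: 4/44 = 9.09% → 45.45
  security: 21/44 = 47.73% → 238.64
  support: 2/44 = 4.55% → 22.73
Step 3: Verify: sum of allocations ≈ 500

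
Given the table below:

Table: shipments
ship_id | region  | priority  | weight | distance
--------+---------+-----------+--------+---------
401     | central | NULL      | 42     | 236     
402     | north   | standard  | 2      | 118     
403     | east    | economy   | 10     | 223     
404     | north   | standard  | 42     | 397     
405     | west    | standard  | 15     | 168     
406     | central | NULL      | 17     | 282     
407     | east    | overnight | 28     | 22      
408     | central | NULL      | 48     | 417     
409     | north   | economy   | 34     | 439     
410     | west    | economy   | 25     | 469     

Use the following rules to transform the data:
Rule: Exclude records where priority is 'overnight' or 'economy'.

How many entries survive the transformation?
6

Step 1: Count records to exclude
  - 1 (overnight) + 3 (economy) = 4 records
Step 2: Total records: 10
Step 3: Remaining = 10 - 4 = 6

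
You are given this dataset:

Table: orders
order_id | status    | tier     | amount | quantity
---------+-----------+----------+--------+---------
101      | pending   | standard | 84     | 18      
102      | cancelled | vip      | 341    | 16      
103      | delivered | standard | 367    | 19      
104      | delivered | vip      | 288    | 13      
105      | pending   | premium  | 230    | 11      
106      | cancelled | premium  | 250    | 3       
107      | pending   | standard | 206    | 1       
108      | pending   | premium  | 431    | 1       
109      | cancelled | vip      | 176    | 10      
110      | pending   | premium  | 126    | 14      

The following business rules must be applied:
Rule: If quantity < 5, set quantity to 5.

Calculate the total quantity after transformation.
116

Step 1: 3 records have quantity < 5
Step 2: These records originally summed to 5
Step 3: After setting to minimum: 3 × 5 = 15
Step 4: Unaffected records sum: 101
Step 5: Final sum = 15 + 101 = 116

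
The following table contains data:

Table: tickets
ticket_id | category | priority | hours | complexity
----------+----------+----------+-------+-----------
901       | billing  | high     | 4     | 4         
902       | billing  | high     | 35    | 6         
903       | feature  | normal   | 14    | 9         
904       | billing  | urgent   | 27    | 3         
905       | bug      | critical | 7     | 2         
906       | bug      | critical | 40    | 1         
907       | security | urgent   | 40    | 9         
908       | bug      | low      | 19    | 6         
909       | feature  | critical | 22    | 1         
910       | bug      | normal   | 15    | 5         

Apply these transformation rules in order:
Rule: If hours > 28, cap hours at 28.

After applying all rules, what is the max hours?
28

Step 1: Original maximum hours = 40
Step 2: Apply cap at 28
Step 3: 3 records had hours > 28 and were capped
Step 4: Maximum after transformation = 28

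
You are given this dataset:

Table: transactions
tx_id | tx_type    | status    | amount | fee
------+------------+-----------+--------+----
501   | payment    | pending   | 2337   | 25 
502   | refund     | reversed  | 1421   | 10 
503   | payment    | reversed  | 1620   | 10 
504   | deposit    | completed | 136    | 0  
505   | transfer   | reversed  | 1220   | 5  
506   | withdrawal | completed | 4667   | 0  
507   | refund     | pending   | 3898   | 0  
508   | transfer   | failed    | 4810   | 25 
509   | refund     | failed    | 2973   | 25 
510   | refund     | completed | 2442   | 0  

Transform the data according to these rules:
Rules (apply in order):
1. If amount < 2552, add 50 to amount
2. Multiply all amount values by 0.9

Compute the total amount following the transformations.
23241.6

Step 1: Apply Rule 1 - Add 50 to records with amount < 2552
  - 6 records affected: 9176 + (6 × 50) = 9476
  - Unaffected records: 16348
  - Sum after Rule 1: 25824
Step 2: Apply Rule 2 - Multiply all by 0.9
  - 25824 × 0.9 = 23241.6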